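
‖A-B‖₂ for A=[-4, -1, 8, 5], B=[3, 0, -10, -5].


d = √((-4-3)² + (-1-0)² + (8+ 10)² + (5+ 5)²)
  = √(49 + 1 + 324 + 100)
  = √474 = 21.7715

21.7715


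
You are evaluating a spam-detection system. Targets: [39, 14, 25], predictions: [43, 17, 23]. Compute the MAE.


Absolute errors: |39-43|=4, |14-17|=3, |25-23|=2
Sum = 9
MAE = 9/3 = 3

3


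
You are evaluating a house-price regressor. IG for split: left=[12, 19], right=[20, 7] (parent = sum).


Parent = [32, 26], H_parent = 0.9923
H_left = 0.9629 (n=31), H_right = 0.8256 (n=27)
H_children = (31/58)·0.9629 + (27/58)·0.8256 = 0.899
IG = 0.9923 - 0.899 = 0.0933

0.0933


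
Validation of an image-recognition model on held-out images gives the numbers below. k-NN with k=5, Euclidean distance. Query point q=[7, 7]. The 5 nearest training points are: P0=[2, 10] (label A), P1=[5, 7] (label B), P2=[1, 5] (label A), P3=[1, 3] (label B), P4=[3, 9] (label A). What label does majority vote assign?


d(q,P0) = 5.831  (label A)
d(q,P1) = 2.0  (label B)
d(q,P2) = 6.3246  (label A)
d(q,P3) = 7.2111  (label B)
d(q,P4) = 4.4721  (label A)
Votes: A=3, B=2
Majority → A

A


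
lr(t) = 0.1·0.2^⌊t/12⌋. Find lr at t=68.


n_drops = ⌊68/12⌋ = 5
lr = 0.1·0.2^5 = 0.1·0.00032 = 0.000032

0.000032


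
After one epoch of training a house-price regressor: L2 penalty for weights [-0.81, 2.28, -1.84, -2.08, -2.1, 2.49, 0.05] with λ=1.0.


‖w‖₂² = (-0.81)² + (2.28)² + (-1.84)² + (-2.08)² + (-2.1)² + (2.49)² + (0.05)²
     = 0.6561 + 5.1984 + 3.3856 + 4.3264 + 4.41 + 6.2001 + 0.0025
     = 24.1791
λ·‖w‖₂² = 1.0·24.1791 = 24.1791

24.1791


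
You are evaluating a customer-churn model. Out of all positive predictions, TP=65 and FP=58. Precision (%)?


Precision = TP/(TP+FP)
= 65/(65+58)
= 65/123 = 52.85%

52.85%


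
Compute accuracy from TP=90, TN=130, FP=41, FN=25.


Accuracy = (TP+TN)/(TP+TN+FP+FN)
= (90+130)/(286)
= 220/286 = 76.92%

76.92%


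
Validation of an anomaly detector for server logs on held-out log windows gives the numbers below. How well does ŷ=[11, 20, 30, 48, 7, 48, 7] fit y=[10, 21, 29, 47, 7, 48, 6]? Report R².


ȳ = 24
SS_res = Σ(y-ŷ)² = 5
SS_tot = Σ(y-ȳ)² = 1948
R² = 1 - SS_res/SS_tot = 1 - 0.0026 = 0.9974

0.9974


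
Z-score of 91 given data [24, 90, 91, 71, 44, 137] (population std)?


μ = 76.1667, σ = 36.274
z = (91 - 76.1667)/36.274 = 0.4089

0.4089


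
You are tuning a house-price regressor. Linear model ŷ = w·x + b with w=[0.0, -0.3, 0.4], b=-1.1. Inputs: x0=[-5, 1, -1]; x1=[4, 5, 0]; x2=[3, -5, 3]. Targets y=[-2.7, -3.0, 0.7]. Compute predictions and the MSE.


ŷ0 = (0.0)·(-5) + (-0.3)·(1) + (0.4)·(-1) - 1.1 = -1.8
ŷ1 = (0.0)·(4) + (-0.3)·(5) + (0.4)·(0) - 1.1 = -2.6
ŷ2 = (0.0)·(3) + (-0.3)·(-5) + (0.4)·(3) - 1.1 = 1.6
errors² = [0.81, 0.16, 0.81]
MSE = 1.7800/3 = 0.5933

0.5933


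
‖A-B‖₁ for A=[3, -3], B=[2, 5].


d = |3-2| + |-3-5|
  = 1 + 8
  = 9

9


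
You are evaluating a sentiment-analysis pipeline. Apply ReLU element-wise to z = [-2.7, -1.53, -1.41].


ReLU(-2.7) = max(0, -2.7) = 0.0
ReLU(-1.53) = max(0, -1.53) = 0.0
ReLU(-1.41) = max(0, -1.41) = 0.0
result = [0.0, 0.0, 0.0]

[0.0, 0.0, 0.0]


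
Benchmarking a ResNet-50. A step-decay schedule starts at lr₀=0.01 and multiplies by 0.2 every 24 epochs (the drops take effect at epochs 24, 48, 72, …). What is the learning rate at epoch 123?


n_drops = ⌊123/24⌋ = 5
lr = 0.01·0.2^5 = 0.01·0.00032 = 0.0000032

0.0000032


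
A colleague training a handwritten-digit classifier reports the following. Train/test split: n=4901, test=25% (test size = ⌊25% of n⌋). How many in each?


Test = ⌊4901·25/100⌋ = 1225
Train = 4901 - 1225 = 3676

Train: 3676, Test: 1225


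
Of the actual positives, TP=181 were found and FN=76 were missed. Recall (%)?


Recall = TP/(TP+FN)
= 181/(181+76)
= 181/257 = 70.43%

70.43%


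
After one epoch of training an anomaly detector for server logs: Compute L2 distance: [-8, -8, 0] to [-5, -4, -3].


d = √((-8+ 5)² + (-8+ 4)² + (0+ 3)²)
  = √(9 + 16 + 9)
  = √34 = 5.831

5.831


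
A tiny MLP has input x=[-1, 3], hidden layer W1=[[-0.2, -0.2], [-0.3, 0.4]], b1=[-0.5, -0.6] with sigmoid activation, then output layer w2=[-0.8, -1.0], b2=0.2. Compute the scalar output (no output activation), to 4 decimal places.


z1[0] = (-0.2)·(-1) + (-0.2)·(3) - 0.5 = -0.9
z1[1] = (-0.3)·(-1) + (0.4)·(3) - 0.6 = 0.9
h = sigmoid(z1) = [0.2891, 0.7109]
output = (-0.8)·(0.2891) + (-1.0)·(0.7109) + 0.2 = -0.7422

-0.7422


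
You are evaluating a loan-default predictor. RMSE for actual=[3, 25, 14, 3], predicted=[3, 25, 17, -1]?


MSE = 25/4 = 6.25
RMSE = √(25/4) = 2.5

2.5


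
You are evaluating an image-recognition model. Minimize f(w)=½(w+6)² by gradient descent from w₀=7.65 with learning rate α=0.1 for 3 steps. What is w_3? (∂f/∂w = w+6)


step 1: grad = 7.65+6 = 13.65; w = 7.65 - 0.1·(13.65) = 6.285
step 2: grad = 6.285+6 = 12.285; w = 6.285 - 0.1·(12.285) = 5.0565
step 3: grad = 5.0565+6 = 11.0565; w = 5.0565 - 0.1·(11.0565) = 3.95085

3.95085


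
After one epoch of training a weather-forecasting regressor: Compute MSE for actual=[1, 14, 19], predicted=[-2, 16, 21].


Squared errors: (1+ 2)²=9, (14-16)²=4, (19-21)²=4
Sum = 17
MSE = 17/3 = 17/3

17/3


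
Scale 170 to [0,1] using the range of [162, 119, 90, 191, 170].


min=90, max=191
(170-90)/(191-90) = 80/101 = 0.7921

0.7921


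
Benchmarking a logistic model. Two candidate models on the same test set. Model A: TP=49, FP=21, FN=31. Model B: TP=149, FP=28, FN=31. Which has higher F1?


Model A: P=49/70=0.7, R=49/80=0.6125, F1=2PR/(P+R)=2TP/(2TP+FP+FN)=98/150=0.6533
Model B: P=149/177=0.8418, R=149/180=0.8278, F1=2PR/(P+R)=2TP/(2TP+FP+FN)=298/357=0.8347
0.6533 < 0.8347 → Model B

Model B


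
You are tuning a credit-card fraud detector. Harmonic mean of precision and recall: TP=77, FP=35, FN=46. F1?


Precision = 77/112 = 0.6875
Recall = 77/123 = 0.626
F1 = 2·P·R/(P+R) = 2·TP/(2·TP+FP+FN) = 154/(154+35+46) = 154/235 = 0.6553

0.6553


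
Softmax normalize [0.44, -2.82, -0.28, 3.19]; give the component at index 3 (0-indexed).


Exponentials: e^0.44=1.5527, e^-2.82=0.0596, e^-0.28=0.7558, e^3.19=24.2884
Sum = 26.6565
Softmax = [0.0582, 0.0022, 0.0284, 0.9112]
p[3] = 24.2884/26.6565 = 0.9112

0.9112


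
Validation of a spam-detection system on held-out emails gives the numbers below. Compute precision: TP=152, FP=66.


Precision = TP/(TP+FP)
= 152/(152+66)
= 152/218 = 69.72%

69.72%


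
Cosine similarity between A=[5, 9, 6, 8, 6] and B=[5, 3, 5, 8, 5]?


A·B = 5·5 + 9·3 + 6·5 + 8·8 + 6·5 = 176
‖A‖ = √242 = 15.5563, ‖B‖ = √148 = 12.1655
cos = 176/(√242·√148) = 176/√35816 = 0.93

0.93


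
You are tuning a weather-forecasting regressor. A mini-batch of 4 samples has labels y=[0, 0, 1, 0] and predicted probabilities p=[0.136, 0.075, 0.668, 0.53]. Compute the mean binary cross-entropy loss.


L[0] = -ln(1-0.136) = -ln(0.864) = 0.1462
L[1] = -ln(1-0.075) = -ln(0.925) = 0.078
L[2] = -ln(0.668) = 0.4035
L[3] = -ln(1-0.53) = -ln(0.47) = 0.755
mean = (0.1462 + 0.078 + 0.4035 + 0.755)/4 = 0.3457

0.3457


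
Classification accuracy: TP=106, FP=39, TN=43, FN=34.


Accuracy = (TP+TN)/(TP+TN+FP+FN)
= (106+43)/(222)
= 149/222 = 67.12%

67.12%


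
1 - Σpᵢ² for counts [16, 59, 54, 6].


Probabilities: [16/135, 59/135, 54/135, 6/135] ≈ [0.1185, 0.437, 0.4, 0.0444]
Σpᵢ² = (256 + 3481 + 2916 + 36)/135² = 6689/18225
Gini = 1 - Σpᵢ² = 1 - 6689/18225 = 0.633

0.633


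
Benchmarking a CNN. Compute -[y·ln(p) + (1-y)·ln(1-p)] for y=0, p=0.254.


BCE = -[y·ln(p) + (1-y)·ln(1-p)]
= -0 - 1·ln(1-0.254)
= -ln(0.746) = 0.293

0.293


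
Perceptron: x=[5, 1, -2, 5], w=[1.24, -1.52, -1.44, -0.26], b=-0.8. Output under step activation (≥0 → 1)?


z = (5)·(1.24) + (1)·(-1.52) + (-2)·(-1.44) + (5)·(-0.26) - 0.8
  = 5.46
step(z) = 1 (z≥0)

1


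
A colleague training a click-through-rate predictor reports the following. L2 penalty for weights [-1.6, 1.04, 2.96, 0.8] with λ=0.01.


‖w‖₂² = (-1.6)² + (1.04)² + (2.96)² + (0.8)²
     = 2.56 + 1.0816 + 8.7616 + 0.64
     = 13.0432
λ·‖w‖₂² = 0.01·13.0432 = 0.130432

0.130432


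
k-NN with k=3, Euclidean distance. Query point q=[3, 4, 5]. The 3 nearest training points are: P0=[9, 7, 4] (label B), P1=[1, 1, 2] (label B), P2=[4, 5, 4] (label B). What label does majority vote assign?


d(q,P0) = 6.7823  (label B)
d(q,P1) = 4.6904  (label B)
d(q,P2) = 1.7321  (label B)
Votes: A=0, B=3
Majority → B

B


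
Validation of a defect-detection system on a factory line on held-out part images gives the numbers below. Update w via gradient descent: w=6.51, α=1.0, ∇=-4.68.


w_new = w - α·∇
= 6.51 - 1.0·-4.68
= 6.51 + 4.68
= 11.19

11.19


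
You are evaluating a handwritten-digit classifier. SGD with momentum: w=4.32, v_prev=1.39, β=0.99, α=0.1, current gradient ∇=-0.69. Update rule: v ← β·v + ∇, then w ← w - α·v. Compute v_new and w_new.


v_new = 0.99·1.39 - 0.69 = 1.3761 - 0.69 = 0.6861
w_new = 4.32 - 0.1·0.6861 = 4.32 - 0.06861 = 4.25139

v_new=0.6861, w_new=4.25139


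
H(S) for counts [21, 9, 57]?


Probabilities: [21/87, 9/87, 57/87] ≈ [0.2414, 0.1034, 0.6552]
H = -((21/87)·log₂(21/87) + (9/87)·log₂(9/87) + (57/87)·log₂(57/87))
  = 1.2333 bits

1.2333 bits


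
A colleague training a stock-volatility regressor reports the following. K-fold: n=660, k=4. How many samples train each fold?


Fold size = 660/4 = 165
Training per fold = 660 - 165 = 495

495


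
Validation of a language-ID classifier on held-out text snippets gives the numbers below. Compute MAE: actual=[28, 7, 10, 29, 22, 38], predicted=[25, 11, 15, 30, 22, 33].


Absolute errors: |28-25|=3, |7-11|=4, |10-15|=5, |29-30|=1, |22-22|=0, |38-33|=5
Sum = 18
MAE = 18/6 = 3

3


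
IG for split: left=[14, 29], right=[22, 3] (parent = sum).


Parent = [36, 32], H_parent = 0.9975
H_left = 0.9103 (n=43), H_right = 0.5294 (n=25)
H_children = (43/68)·0.9103 + (25/68)·0.5294 = 0.7703
IG = 0.9975 - 0.7703 = 0.2272

0.2272


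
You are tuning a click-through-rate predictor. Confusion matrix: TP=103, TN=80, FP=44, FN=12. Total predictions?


Total = TP + TN + FP + FN
= 103 + 80 + 44 + 12
= 239
(Predicted positive: 147, predicted negative: 92)

239


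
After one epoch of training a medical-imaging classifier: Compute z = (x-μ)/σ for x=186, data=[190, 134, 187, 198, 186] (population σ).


μ = 179, σ = 22.891
z = (186 - 179)/22.891 = 0.3058

0.3058


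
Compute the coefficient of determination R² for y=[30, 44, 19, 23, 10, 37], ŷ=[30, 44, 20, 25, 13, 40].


ȳ = 27.1667
SS_res = Σ(y-ŷ)² = 23
SS_tot = Σ(y-ȳ)² = 766.83
R² = 1 - SS_res/SS_tot = 1 - 0.03 = 0.97

0.97


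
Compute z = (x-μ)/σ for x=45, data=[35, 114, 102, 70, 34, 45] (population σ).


μ = 66.6667, σ = 31.7263
z = (45 - 66.6667)/31.7263 = -0.6829

-0.6829


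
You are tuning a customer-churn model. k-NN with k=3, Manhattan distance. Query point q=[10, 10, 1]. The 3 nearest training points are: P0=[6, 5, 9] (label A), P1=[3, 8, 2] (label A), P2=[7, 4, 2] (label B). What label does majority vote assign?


d(q,P0) = 17  (label A)
d(q,P1) = 10  (label A)
d(q,P2) = 10  (label B)
Votes: A=2, B=1
Majority → A

A


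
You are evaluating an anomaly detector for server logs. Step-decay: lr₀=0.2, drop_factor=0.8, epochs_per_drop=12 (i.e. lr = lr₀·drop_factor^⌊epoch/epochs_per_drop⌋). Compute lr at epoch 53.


n_drops = ⌊53/12⌋ = 4
lr = 0.2·0.8^4 = 0.2·0.4096 = 0.08192

0.08192


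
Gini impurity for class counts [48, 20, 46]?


Probabilities: [48/114, 20/114, 46/114] ≈ [0.4211, 0.1754, 0.4035]
Σpᵢ² = (2304 + 400 + 2116)/114² = 4820/12996
Gini = 1 - Σpᵢ² = 1 - 4820/12996 = 0.6291

0.6291


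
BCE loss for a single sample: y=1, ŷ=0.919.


BCE = -[y·ln(p) + (1-y)·ln(1-p)]
= -1·ln(0.919) - 0
= -ln(0.919) = 0.0845

0.0845


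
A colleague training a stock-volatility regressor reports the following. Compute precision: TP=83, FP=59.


Precision = TP/(TP+FP)
= 83/(83+59)
= 83/142 = 58.45%

58.45%


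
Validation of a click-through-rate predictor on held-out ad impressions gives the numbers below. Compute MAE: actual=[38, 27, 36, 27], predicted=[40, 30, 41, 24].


Absolute errors: |38-40|=2, |27-30|=3, |36-41|=5, |27-24|=3
Sum = 13
MAE = 13/4 = 13/4

13/4


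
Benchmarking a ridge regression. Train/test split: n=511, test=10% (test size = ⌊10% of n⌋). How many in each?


Test = ⌊511·10/100⌋ = 51
Train = 511 - 51 = 460

Train: 460, Test: 51


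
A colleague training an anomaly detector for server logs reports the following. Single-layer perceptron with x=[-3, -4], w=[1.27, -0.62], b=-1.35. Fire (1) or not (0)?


z = (-3)·(1.27) + (-4)·(-0.62) - 1.35
  = -2.68
step(z) = 0 (z<0)

0


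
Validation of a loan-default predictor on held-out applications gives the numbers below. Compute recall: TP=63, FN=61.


Recall = TP/(TP+FN)
= 63/(63+61)
= 63/124 = 50.81%

50.81%


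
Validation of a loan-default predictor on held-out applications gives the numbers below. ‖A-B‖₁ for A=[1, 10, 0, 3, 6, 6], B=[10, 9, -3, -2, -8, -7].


d = |1-10| + |10-9| + |0+ 3| + |3+ 2| + |6+ 8| + |6+ 7|
  = 9 + 1 + 3 + 5 + 14 + 13
  = 45

45


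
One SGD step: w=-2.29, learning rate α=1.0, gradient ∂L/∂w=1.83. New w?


w_new = w - α·∇
= -2.29 - 1.0·1.83
= -2.29 - 1.83
= -4.12

-4.12


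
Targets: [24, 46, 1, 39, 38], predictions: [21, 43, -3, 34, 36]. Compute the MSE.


Squared errors: (24-21)²=9, (46-43)²=9, (1+ 3)²=16, (39-34)²=25, (38-36)²=4
Sum = 63
MSE = 63/5 = 63/5

63/5


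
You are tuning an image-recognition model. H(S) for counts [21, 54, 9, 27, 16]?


Probabilities: [21/127, 54/127, 9/127, 27/127, 16/127] ≈ [0.1654, 0.4252, 0.0709, 0.2126, 0.126]
H = -((21/127)·log₂(21/127) + (54/127)·log₂(54/127) + (9/127)·log₂(9/127) + (27/127)·log₂(27/127) + (16/127)·log₂(16/127))
  = 2.076 bits

2.076 bits


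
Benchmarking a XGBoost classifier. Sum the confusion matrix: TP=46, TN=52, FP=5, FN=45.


Total = TP + TN + FP + FN
= 46 + 52 + 5 + 45
= 148
(Predicted positive: 51, predicted negative: 97)

148


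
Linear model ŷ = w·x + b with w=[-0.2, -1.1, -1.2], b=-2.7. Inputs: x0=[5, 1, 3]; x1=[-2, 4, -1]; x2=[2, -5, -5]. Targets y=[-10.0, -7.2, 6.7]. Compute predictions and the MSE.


ŷ0 = (-0.2)·(5) + (-1.1)·(1) + (-1.2)·(3) - 2.7 = -8.4
ŷ1 = (-0.2)·(-2) + (-1.1)·(4) + (-1.2)·(-1) - 2.7 = -5.5
ŷ2 = (-0.2)·(2) + (-1.1)·(-5) + (-1.2)·(-5) - 2.7 = 8.4
errors² = [2.56, 2.89, 2.89]
MSE = 8.3400/3 = 2.78

2.78


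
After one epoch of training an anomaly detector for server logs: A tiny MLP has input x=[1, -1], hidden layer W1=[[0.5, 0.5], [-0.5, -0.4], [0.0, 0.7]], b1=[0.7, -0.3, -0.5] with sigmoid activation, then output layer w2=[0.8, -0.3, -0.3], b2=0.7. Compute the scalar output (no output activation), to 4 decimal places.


z1[0] = (0.5)·(1) + (0.5)·(-1) + 0.7 = 0.7
z1[1] = (-0.5)·(1) + (-0.4)·(-1) - 0.3 = -0.4
z1[2] = (0.0)·(1) + (0.7)·(-1) - 0.5 = -1.2
h = sigmoid(z1) = [0.6682, 0.4013, 0.2315]
output = (0.8)·(0.6682) + (-0.3)·(0.4013) + (-0.3)·(0.2315) + 0.7 = 1.0447

1.0447


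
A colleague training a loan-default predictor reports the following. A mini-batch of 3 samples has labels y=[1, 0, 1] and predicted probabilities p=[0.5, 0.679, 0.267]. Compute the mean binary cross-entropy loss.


L[0] = -ln(0.5) = 0.6931
L[1] = -ln(1-0.679) = -ln(0.321) = 1.1363
L[2] = -ln(0.267) = 1.3205
mean = (0.6931 + 1.1363 + 1.3205)/3 = 1.05

1.05


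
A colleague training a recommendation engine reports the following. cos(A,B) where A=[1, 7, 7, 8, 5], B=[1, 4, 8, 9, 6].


A·B = 1·1 + 7·4 + 7·8 + 8·9 + 5·6 = 187
‖A‖ = √188 = 13.7113, ‖B‖ = √198 = 14.0712
cos = 187/(√188·√198) = 187/√37224 = 0.9692

0.9692


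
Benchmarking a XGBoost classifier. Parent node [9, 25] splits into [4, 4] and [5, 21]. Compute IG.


Parent = [9, 25], H_parent = 0.8338
H_left = 1 (n=8), H_right = 0.7063 (n=26)
H_children = (8/34)·1 + (26/34)·0.7063 = 0.7754
IG = 0.8338 - 0.7754 = 0.0584

0.0584


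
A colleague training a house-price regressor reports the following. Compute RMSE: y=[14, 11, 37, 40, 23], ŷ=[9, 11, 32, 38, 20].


MSE = 63/5 = 12.6
RMSE = √(63/5) = 3.5496

3.5496


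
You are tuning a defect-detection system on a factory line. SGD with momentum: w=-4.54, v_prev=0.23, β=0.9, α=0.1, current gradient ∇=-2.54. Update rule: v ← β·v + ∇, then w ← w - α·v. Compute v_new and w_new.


v_new = 0.9·0.23 - 2.54 = 0.207 - 2.54 = -2.333
w_new = -4.54 - 0.1·-2.333 = -4.54 + 0.2333 = -4.3067

v_new=-2.333, w_new=-4.3067


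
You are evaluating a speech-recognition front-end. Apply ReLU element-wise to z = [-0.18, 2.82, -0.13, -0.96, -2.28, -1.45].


ReLU(-0.18) = max(0, -0.18) = 0.0
ReLU(2.82) = max(0, 2.82) = 2.82
ReLU(-0.13) = max(0, -0.13) = 0.0
ReLU(-0.96) = max(0, -0.96) = 0.0
ReLU(-2.28) = max(0, -2.28) = 0.0
ReLU(-1.45) = max(0, -1.45) = 0.0
result = [0.0, 2.82, 0.0, 0.0, 0.0, 0.0]

[0.0, 2.82, 0.0, 0.0, 0.0, 0.0]


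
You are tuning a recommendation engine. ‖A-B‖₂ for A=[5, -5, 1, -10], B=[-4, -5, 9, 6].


d = √((5+ 4)² + (-5+ 5)² + (1-9)² + (-10-6)²)
  = √(81 + 0 + 64 + 256)
  = √401 = 20.025

20.025


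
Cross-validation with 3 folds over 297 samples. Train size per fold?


Fold size = 297/3 = 99
Training per fold = 297 - 99 = 198

198


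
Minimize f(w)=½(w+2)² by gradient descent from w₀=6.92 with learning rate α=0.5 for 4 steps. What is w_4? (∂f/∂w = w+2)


step 1: grad = 6.92+2 = 8.92; w = 6.92 - 0.5·(8.92) = 2.46
step 2: grad = 2.46+2 = 4.46; w = 2.46 - 0.5·(4.46) = 0.23
step 3: grad = 0.23+2 = 2.23; w = 0.23 - 0.5·(2.23) = -0.885
step 4: grad = -0.885+2 = 1.115; w = -0.885 - 0.5·(1.115) = -1.4425

-1.4425


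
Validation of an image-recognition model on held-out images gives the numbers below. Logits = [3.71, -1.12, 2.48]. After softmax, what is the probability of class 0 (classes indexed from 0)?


Exponentials: e^3.71=40.8538, e^-1.12=0.3263, e^2.48=11.9413
Sum = 53.1214
Softmax = [0.7691, 0.0061, 0.2248]
p[0] = 40.8538/53.1214 = 0.7691

0.7691


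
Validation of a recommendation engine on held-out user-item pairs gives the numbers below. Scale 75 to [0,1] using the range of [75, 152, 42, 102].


min=42, max=152
(75-42)/(152-42) = 33/110 = 0.3

0.3


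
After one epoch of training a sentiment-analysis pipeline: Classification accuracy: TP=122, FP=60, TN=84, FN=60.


Accuracy = (TP+TN)/(TP+TN+FP+FN)
= (122+84)/(326)
= 206/326 = 63.19%

63.19%


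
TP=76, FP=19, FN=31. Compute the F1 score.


Precision = 76/95 = 0.8
Recall = 76/107 = 0.7103
F1 = 2·P·R/(P+R) = 2·TP/(2·TP+FP+FN) = 152/(152+19+31) = 152/202 = 0.7525

0.7525


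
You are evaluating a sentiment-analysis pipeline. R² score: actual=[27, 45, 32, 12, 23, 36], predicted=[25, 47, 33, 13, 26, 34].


ȳ = 29.1667
SS_res = Σ(y-ŷ)² = 23
SS_tot = Σ(y-ȳ)² = 642.83
R² = 1 - SS_res/SS_tot = 1 - 0.0358 = 0.9642

0.9642


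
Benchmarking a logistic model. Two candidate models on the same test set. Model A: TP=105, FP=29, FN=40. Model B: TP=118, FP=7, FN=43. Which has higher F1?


Model A: P=105/134=0.7836, R=105/145=0.7241, F1=2PR/(P+R)=2TP/(2TP+FP+FN)=210/279=0.7527
Model B: P=118/125=0.944, R=118/161=0.7329, F1=2PR/(P+R)=2TP/(2TP+FP+FN)=236/286=0.8252
0.7527 < 0.8252 → Model B

Model B


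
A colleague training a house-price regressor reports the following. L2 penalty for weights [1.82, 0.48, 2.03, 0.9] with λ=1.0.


‖w‖₂² = (1.82)² + (0.48)² + (2.03)² + (0.9)²
     = 3.3124 + 0.2304 + 4.1209 + 0.81
     = 8.4737
λ·‖w‖₂² = 1.0·8.4737 = 8.4737

8.4737


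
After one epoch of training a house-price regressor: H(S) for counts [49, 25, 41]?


Probabilities: [49/115, 25/115, 41/115] ≈ [0.4261, 0.2174, 0.3565]
H = -((49/115)·log₂(49/115) + (25/115)·log₂(25/115) + (41/115)·log₂(41/115))
  = 1.5335 bits

1.5335 bits


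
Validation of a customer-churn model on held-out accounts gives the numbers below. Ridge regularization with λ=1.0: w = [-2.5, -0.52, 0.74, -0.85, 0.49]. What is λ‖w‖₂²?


‖w‖₂² = (-2.5)² + (-0.52)² + (0.74)² + (-0.85)² + (0.49)²
     = 6.25 + 0.2704 + 0.5476 + 0.7225 + 0.2401
     = 8.0306
λ·‖w‖₂² = 1.0·8.0306 = 8.0306

8.0306


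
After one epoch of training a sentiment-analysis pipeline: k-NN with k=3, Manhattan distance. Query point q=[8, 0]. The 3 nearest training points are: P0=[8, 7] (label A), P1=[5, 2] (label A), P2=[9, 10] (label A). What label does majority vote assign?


d(q,P0) = 7  (label A)
d(q,P1) = 5  (label A)
d(q,P2) = 11  (label A)
Votes: A=3, B=0
Majority → A

A


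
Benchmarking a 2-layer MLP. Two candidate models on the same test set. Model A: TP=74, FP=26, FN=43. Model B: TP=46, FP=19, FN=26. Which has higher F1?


Model A: P=74/100=0.74, R=74/117=0.6325, F1=2PR/(P+R)=2TP/(2TP+FP+FN)=148/217=0.682
Model B: P=46/65=0.7077, R=46/72=0.6389, F1=2PR/(P+R)=2TP/(2TP+FP+FN)=92/137=0.6715
0.682 > 0.6715 → Model A

Model A


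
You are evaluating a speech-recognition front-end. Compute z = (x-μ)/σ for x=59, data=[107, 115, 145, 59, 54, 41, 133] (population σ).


μ = 93.4286, σ = 38.4777
z = (59 - 93.4286)/38.4777 = -0.8948

-0.8948


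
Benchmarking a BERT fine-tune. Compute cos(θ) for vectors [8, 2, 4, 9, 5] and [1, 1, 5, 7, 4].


A·B = 8·1 + 2·1 + 4·5 + 9·7 + 5·4 = 113
‖A‖ = √190 = 13.784, ‖B‖ = √92 = 9.5917
cos = 113/(√190·√92) = 113/√17480 = 0.8547

0.8547


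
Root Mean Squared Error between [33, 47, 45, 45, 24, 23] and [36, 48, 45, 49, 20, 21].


MSE = 46/6 = 7.6667
RMSE = √(46/6) = 2.7689

2.7689


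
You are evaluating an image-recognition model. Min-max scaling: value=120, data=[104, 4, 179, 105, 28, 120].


min=4, max=179
(120-4)/(179-4) = 116/175 = 0.6629

0.6629


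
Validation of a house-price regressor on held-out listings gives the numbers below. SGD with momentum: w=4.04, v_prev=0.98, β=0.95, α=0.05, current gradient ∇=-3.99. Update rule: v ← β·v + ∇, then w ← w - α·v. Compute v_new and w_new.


v_new = 0.95·0.98 - 3.99 = 0.931 - 3.99 = -3.059
w_new = 4.04 - 0.05·-3.059 = 4.04 + 0.15295 = 4.19295

v_new=-3.059, w_new=4.19295


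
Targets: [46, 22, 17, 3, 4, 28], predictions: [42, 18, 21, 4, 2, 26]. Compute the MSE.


Squared errors: (46-42)²=16, (22-18)²=16, (17-21)²=16, (3-4)²=1, (4-2)²=4, (28-26)²=4
Sum = 57
MSE = 57/6 = 19/2

19/2


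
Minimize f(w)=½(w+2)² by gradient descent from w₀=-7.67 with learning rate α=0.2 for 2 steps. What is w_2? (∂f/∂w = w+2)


step 1: grad = -7.67+2 = -5.67; w = -7.67 - 0.2·(-5.67) = -6.536
step 2: grad = -6.536+2 = -4.536; w = -6.536 - 0.2·(-4.536) = -5.6288

-5.6288


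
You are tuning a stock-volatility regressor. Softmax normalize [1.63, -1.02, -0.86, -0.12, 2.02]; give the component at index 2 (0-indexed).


Exponentials: e^1.63=5.1039, e^-1.02=0.3606, e^-0.86=0.4232, e^-0.12=0.8869, e^2.02=7.5383
Sum = 14.3129
Softmax = [0.3566, 0.0252, 0.0296, 0.062, 0.5267]
p[2] = 0.4232/14.3129 = 0.0296

0.0296


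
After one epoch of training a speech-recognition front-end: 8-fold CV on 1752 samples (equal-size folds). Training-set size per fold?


Fold size = 1752/8 = 219
Training per fold = 1752 - 219 = 1533

1533


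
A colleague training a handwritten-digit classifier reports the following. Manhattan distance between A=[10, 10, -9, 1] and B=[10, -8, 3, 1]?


d = |10-10| + |10+ 8| + |-9-3| + |1-1|
  = 0 + 18 + 12 + 0
  = 30

30


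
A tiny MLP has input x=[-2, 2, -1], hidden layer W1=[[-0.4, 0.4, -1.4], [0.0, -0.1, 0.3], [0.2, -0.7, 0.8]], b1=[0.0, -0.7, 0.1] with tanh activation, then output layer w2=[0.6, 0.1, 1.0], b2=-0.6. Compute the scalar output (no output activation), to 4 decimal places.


z1[0] = (-0.4)·(-2) + (0.4)·(2) + (-1.4)·(-1) + 0.0 = 3.0
z1[1] = (0.0)·(-2) + (-0.1)·(2) + (0.3)·(-1) - 0.7 = -1.2
z1[2] = (0.2)·(-2) + (-0.7)·(2) + (0.8)·(-1) + 0.1 = -2.5
h = tanh(z1) = [0.9951, -0.8337, -0.9866]
output = (0.6)·(0.9951) + (0.1)·(-0.8337) + (1.0)·(-0.9866) - 0.6 = -1.0729

-1.0729


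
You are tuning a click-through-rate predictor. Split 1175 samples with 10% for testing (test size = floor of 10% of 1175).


Test = ⌊1175·10/100⌋ = 117
Train = 1175 - 117 = 1058

Train: 1058, Test: 117


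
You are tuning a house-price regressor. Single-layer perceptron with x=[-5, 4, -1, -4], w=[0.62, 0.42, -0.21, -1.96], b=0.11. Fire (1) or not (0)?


z = (-5)·(0.62) + (4)·(0.42) + (-1)·(-0.21) + (-4)·(-1.96) + 0.11
  = 6.74
step(z) = 1 (z≥0)

1


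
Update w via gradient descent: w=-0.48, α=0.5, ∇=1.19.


w_new = w - α·∇
= -0.48 - 0.5·1.19
= -0.48 - 0.595
= -1.075

-1.075


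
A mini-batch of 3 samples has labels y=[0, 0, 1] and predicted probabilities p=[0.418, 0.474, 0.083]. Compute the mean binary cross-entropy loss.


L[0] = -ln(1-0.418) = -ln(0.582) = 0.5413
L[1] = -ln(1-0.474) = -ln(0.526) = 0.6425
L[2] = -ln(0.083) = 2.4889
mean = (0.5413 + 0.6425 + 2.4889)/3 = 1.2242

1.2242


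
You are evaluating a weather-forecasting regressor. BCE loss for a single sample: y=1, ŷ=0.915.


BCE = -[y·ln(p) + (1-y)·ln(1-p)]
= -1·ln(0.915) - 0
= -ln(0.915) = 0.0888

0.0888


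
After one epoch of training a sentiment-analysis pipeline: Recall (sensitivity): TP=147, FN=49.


Recall = TP/(TP+FN)
= 147/(147+49)
= 147/196 = 75.0%

75.0%


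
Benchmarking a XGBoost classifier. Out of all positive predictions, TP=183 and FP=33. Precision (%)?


Precision = TP/(TP+FP)
= 183/(183+33)
= 183/216 = 84.72%

84.72%


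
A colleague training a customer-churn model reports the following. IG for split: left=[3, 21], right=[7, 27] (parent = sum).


Parent = [10, 48], H_parent = 0.6632
H_left = 0.5436 (n=24), H_right = 0.7335 (n=34)
H_children = (24/58)·0.5436 + (34/58)·0.7335 = 0.6549
IG = 0.6632 - 0.6549 = 0.0083

0.0083


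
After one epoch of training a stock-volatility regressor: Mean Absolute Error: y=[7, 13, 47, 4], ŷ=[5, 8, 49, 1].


Absolute errors: |7-5|=2, |13-8|=5, |47-49|=2, |4-1|=3
Sum = 12
MAE = 12/4 = 3

3


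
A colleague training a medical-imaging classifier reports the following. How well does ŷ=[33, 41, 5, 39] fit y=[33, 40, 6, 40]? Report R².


ȳ = 29.75
SS_res = Σ(y-ŷ)² = 3
SS_tot = Σ(y-ȳ)² = 784.75
R² = 1 - SS_res/SS_tot = 1 - 0.0038 = 0.9962

0.9962


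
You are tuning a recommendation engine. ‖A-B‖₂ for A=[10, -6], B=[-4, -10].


d = √((10+ 4)² + (-6+ 10)²)
  = √(196 + 16)
  = √212 = 14.5602

14.5602


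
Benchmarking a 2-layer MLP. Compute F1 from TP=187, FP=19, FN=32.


Precision = 187/206 = 0.9078
Recall = 187/219 = 0.8539
F1 = 2·P·R/(P+R) = 2·TP/(2·TP+FP+FN) = 374/(374+19+32) = 374/425 = 0.88

0.88


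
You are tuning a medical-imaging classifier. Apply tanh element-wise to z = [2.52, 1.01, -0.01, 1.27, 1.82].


tanh(2.52) = 0.9871
tanh(1.01) = 0.7658
tanh(-0.01) = -0.01
tanh(1.27) = 0.8538
tanh(1.82) = 0.9488
result = [0.9871, 0.7658, -0.01, 0.8538, 0.9488]

[0.9871, 0.7658, -0.01, 0.8538, 0.9488]


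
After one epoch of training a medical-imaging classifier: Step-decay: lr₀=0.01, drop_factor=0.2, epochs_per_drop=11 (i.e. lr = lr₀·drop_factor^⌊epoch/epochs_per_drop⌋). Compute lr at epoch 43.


n_drops = ⌊43/11⌋ = 3
lr = 0.01·0.2^3 = 0.01·0.008 = 0.00008

0.00008


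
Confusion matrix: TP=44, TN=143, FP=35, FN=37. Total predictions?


Total = TP + TN + FP + FN
= 44 + 143 + 35 + 37
= 259
(Predicted positive: 79, predicted negative: 180)

259


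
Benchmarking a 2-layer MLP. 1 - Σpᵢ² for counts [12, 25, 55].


Probabilities: [12/92, 25/92, 55/92] ≈ [0.1304, 0.2717, 0.5978]
Σpᵢ² = (144 + 625 + 3025)/92² = 3794/8464
Gini = 1 - Σpᵢ² = 1 - 3794/8464 = 0.5517

0.5517


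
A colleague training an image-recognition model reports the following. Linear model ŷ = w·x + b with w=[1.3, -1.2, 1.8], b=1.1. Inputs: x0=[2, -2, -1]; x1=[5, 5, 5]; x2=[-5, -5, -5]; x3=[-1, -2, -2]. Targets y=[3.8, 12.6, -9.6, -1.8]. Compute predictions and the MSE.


ŷ0 = (1.3)·(2) + (-1.2)·(-2) + (1.8)·(-1) + 1.1 = 4.3
ŷ1 = (1.3)·(5) + (-1.2)·(5) + (1.8)·(5) + 1.1 = 10.6
ŷ2 = (1.3)·(-5) + (-1.2)·(-5) + (1.8)·(-5) + 1.1 = -8.4
ŷ3 = (1.3)·(-1) + (-1.2)·(-2) + (1.8)·(-2) + 1.1 = -1.4
errors² = [0.25, 4.0, 1.44, 0.16]
MSE = 5.8500/4 = 1.4625

1.4625


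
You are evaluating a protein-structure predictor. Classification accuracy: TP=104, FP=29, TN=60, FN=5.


Accuracy = (TP+TN)/(TP+TN+FP+FN)
= (104+60)/(198)
= 164/198 = 82.83%

82.83%


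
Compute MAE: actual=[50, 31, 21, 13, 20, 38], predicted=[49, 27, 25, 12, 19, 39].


Absolute errors: |50-49|=1, |31-27|=4, |21-25|=4, |13-12|=1, |20-19|=1, |38-39|=1
Sum = 12
MAE = 12/6 = 2

2


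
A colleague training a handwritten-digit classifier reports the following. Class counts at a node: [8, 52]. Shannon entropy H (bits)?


Probabilities: [8/60, 52/60] ≈ [0.1333, 0.8667]
H = -((8/60)·log₂(8/60) + (52/60)·log₂(52/60))
  = 0.5665 bits

0.5665 bits


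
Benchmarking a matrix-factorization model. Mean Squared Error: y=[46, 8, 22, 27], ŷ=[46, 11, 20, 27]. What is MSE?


Squared errors: (46-46)²=0, (8-11)²=9, (22-20)²=4, (27-27)²=0
Sum = 13
MSE = 13/4 = 13/4

13/4


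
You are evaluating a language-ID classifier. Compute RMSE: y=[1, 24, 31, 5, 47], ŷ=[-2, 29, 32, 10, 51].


MSE = 76/5 = 15.2
RMSE = √(76/5) = 3.8987

3.8987


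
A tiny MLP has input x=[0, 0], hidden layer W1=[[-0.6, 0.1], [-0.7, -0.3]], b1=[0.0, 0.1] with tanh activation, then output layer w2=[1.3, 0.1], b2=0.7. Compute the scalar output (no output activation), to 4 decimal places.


z1[0] = (-0.6)·(0) + (0.1)·(0) + 0.0 = 0.0
z1[1] = (-0.7)·(0) + (-0.3)·(0) + 0.1 = 0.1
h = tanh(z1) = [0.0, 0.0997]
output = (1.3)·(0.0) + (0.1)·(0.0997) + 0.7 = 0.71

0.71


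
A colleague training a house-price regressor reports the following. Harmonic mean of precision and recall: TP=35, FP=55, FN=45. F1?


Precision = 35/90 = 0.3889
Recall = 35/80 = 0.4375
F1 = 2·P·R/(P+R) = 2·TP/(2·TP+FP+FN) = 70/(70+55+45) = 70/170 = 0.4118

0.4118


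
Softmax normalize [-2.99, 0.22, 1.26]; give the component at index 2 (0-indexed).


Exponentials: e^-2.99=0.0503, e^0.22=1.2461, e^1.26=3.5254
Sum = 4.8218
Softmax = [0.0104, 0.2584, 0.7311]
p[2] = 3.5254/4.8218 = 0.7311

0.7311


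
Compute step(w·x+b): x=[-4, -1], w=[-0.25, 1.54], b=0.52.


z = (-4)·(-0.25) + (-1)·(1.54) + 0.52
  = -0.02
step(z) = 0 (z<0)

0


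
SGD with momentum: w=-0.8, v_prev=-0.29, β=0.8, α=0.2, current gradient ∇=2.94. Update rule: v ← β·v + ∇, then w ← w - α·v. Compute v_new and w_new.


v_new = 0.8·-0.29 + 2.94 = -0.232 + 2.94 = 2.708
w_new = -0.8 - 0.2·2.708 = -0.8 - 0.5416 = -1.3416

v_new=2.708, w_new=-1.3416


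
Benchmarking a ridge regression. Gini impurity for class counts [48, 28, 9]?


Probabilities: [48/85, 28/85, 9/85] ≈ [0.5647, 0.3294, 0.1059]
Σpᵢ² = (2304 + 784 + 81)/85² = 3169/7225
Gini = 1 - Σpᵢ² = 1 - 3169/7225 = 0.5614

0.5614


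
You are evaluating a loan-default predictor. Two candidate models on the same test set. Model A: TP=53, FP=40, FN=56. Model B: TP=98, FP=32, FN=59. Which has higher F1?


Model A: P=53/93=0.5699, R=53/109=0.4862, F1=2PR/(P+R)=2TP/(2TP+FP+FN)=106/202=0.5248
Model B: P=98/130=0.7538, R=98/157=0.6242, F1=2PR/(P+R)=2TP/(2TP+FP+FN)=196/287=0.6829
0.5248 < 0.6829 → Model B

Model B


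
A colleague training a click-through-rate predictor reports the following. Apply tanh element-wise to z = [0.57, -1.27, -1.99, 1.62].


tanh(0.57) = 0.5154
tanh(-1.27) = -0.8538
tanh(-1.99) = -0.9633
tanh(1.62) = 0.9246
result = [0.5154, -0.8538, -0.9633, 0.9246]

[0.5154, -0.8538, -0.9633, 0.9246]


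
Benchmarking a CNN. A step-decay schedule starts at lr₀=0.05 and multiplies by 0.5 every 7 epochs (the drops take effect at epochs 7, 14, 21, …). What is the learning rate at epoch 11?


n_drops = ⌊11/7⌋ = 1
lr = 0.05·0.5^1 = 0.05·0.5 = 0.025

0.025


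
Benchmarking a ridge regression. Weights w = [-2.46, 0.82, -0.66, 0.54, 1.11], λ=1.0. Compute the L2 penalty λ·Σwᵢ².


‖w‖₂² = (-2.46)² + (0.82)² + (-0.66)² + (0.54)² + (1.11)²
     = 6.0516 + 0.6724 + 0.4356 + 0.2916 + 1.2321
     = 8.6833
λ·‖w‖₂² = 1.0·8.6833 = 8.6833

8.6833


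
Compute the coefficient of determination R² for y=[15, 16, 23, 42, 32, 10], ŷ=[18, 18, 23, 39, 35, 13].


ȳ = 23
SS_res = Σ(y-ŷ)² = 40
SS_tot = Σ(y-ȳ)² = 724
R² = 1 - SS_res/SS_tot = 1 - 0.0552 = 0.9448

0.9448


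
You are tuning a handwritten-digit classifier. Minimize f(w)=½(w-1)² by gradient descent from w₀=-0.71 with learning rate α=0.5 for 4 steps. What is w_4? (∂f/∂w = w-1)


step 1: grad = -0.71-1 = -1.71; w = -0.71 - 0.5·(-1.71) = 0.145
step 2: grad = 0.145-1 = -0.855; w = 0.145 - 0.5·(-0.855) = 0.5725
step 3: grad = 0.5725-1 = -0.4275; w = 0.5725 - 0.5·(-0.4275) = 0.78625
step 4: grad = 0.78625-1 = -0.21375; w = 0.78625 - 0.5·(-0.21375) = 0.893125

0.893125


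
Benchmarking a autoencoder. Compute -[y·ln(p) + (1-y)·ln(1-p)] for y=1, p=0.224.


BCE = -[y·ln(p) + (1-y)·ln(1-p)]
= -1·ln(0.224) - 0
= -ln(0.224) = 1.4961

1.4961


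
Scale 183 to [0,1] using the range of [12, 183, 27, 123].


min=12, max=183
(183-12)/(183-12) = 171/171 = 1.0

1.0


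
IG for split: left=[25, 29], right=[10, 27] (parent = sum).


Parent = [35, 56], H_parent = 0.9612
H_left = 0.996 (n=54), H_right = 0.8419 (n=37)
H_children = (54/91)·0.996 + (37/91)·0.8419 = 0.9333
IG = 0.9612 - 0.9333 = 0.0279

0.0279


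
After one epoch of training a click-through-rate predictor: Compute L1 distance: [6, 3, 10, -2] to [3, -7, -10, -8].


d = |6-3| + |3+ 7| + |10+ 10| + |-2+ 8|
  = 3 + 10 + 20 + 6
  = 39

39


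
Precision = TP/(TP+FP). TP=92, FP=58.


Precision = TP/(TP+FP)
= 92/(92+58)
= 92/150 = 61.33%

61.33%


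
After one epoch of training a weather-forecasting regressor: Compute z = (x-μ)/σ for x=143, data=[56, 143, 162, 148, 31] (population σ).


μ = 108, σ = 53.6172
z = (143 - 108)/53.6172 = 0.6528

0.6528


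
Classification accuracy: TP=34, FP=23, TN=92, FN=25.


Accuracy = (TP+TN)/(TP+TN+FP+FN)
= (34+92)/(174)
= 126/174 = 72.41%

72.41%


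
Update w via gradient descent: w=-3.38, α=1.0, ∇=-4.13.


w_new = w - α·∇
= -3.38 - 1.0·-4.13
= -3.38 + 4.13
= 0.75

0.75


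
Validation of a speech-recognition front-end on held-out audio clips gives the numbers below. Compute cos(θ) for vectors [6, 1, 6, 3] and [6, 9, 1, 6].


A·B = 6·6 + 1·9 + 6·1 + 3·6 = 69
‖A‖ = √82 = 9.0554, ‖B‖ = √154 = 12.4097
cos = 69/(√82·√154) = 69/√12628 = 0.614

0.614


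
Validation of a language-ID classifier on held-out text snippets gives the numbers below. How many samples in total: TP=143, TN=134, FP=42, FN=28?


Total = TP + TN + FP + FN
= 143 + 134 + 42 + 28
= 347
(Predicted positive: 185, predicted negative: 162)

347


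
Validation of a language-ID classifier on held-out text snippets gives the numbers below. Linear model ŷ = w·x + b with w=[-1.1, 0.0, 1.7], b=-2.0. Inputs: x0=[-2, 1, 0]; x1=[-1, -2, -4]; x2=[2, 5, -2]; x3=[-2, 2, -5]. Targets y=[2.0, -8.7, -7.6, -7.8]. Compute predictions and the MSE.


ŷ0 = (-1.1)·(-2) + (0.0)·(1) + (1.7)·(0) - 2.0 = 0.2
ŷ1 = (-1.1)·(-1) + (0.0)·(-2) + (1.7)·(-4) - 2.0 = -7.7
ŷ2 = (-1.1)·(2) + (0.0)·(5) + (1.7)·(-2) - 2.0 = -7.6
ŷ3 = (-1.1)·(-2) + (0.0)·(2) + (1.7)·(-5) - 2.0 = -8.3
errors² = [3.24, 1.0, 0.0, 0.25]
MSE = 4.4900/4 = 1.1225

1.1225


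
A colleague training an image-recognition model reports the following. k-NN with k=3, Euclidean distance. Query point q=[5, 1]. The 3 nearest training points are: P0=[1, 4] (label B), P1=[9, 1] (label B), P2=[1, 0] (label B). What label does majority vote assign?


d(q,P0) = 5.0  (label B)
d(q,P1) = 4.0  (label B)
d(q,P2) = 4.1231  (label B)
Votes: A=0, B=3
Majority → B

B


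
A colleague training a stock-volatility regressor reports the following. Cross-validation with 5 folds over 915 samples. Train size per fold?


Fold size = 915/5 = 183
Training per fold = 915 - 183 = 732

732


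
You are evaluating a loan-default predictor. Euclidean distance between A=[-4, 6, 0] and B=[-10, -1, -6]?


d = √((-4+ 10)² + (6+ 1)² + (0+ 6)²)
  = √(36 + 49 + 36)
  = √121 = 11.0

11.0


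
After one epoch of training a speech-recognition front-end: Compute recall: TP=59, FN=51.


Recall = TP/(TP+FN)
= 59/(59+51)
= 59/110 = 53.64%

53.64%


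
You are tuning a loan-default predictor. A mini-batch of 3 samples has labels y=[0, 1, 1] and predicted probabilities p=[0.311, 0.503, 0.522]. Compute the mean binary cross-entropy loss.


L[0] = -ln(1-0.311) = -ln(0.689) = 0.3725
L[1] = -ln(0.503) = 0.6872
L[2] = -ln(0.522) = 0.6501
mean = (0.3725 + 0.6872 + 0.6501)/3 = 0.5699

0.5699


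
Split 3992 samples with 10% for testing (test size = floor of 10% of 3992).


Test = ⌊3992·10/100⌋ = 399
Train = 3992 - 399 = 3593

Train: 3593, Test: 399


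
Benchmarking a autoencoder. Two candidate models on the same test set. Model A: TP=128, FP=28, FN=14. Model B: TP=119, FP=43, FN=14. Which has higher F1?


Model A: P=128/156=0.8205, R=128/142=0.9014, F1=2PR/(P+R)=2TP/(2TP+FP+FN)=256/298=0.8591
Model B: P=119/162=0.7346, R=119/133=0.8947, F1=2PR/(P+R)=2TP/(2TP+FP+FN)=238/295=0.8068
0.8591 > 0.8068 → Model A

Model A


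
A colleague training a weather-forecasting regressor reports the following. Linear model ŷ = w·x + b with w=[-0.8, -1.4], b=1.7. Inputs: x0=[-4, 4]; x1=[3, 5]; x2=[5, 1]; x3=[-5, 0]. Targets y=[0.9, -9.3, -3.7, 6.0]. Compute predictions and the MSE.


ŷ0 = (-0.8)·(-4) + (-1.4)·(4) + 1.7 = -0.7
ŷ1 = (-0.8)·(3) + (-1.4)·(5) + 1.7 = -7.7
ŷ2 = (-0.8)·(5) + (-1.4)·(1) + 1.7 = -3.7
ŷ3 = (-0.8)·(-5) + (-1.4)·(0) + 1.7 = 5.7
errors² = [2.56, 2.56, 0.0, 0.09]
MSE = 5.2100/4 = 1.3025

1.3025


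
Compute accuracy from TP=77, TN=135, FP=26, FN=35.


Accuracy = (TP+TN)/(TP+TN+FP+FN)
= (77+135)/(273)
= 212/273 = 77.66%

77.66%


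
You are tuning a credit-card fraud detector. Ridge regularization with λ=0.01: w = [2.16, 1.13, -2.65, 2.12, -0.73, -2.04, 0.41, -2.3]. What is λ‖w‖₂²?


‖w‖₂² = (2.16)² + (1.13)² + (-2.65)² + (2.12)² + (-0.73)² + (-2.04)² + (0.41)² + (-2.3)²
     = 4.6656 + 1.2769 + 7.0225 + 4.4944 + 0.5329 + 4.1616 + 0.1681 + 5.29
     = 27.612
λ·‖w‖₂² = 0.01·27.612 = 0.27612

0.27612


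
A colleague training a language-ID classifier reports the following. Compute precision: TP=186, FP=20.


Precision = TP/(TP+FP)
= 186/(186+20)
= 186/206 = 90.29%

90.29%


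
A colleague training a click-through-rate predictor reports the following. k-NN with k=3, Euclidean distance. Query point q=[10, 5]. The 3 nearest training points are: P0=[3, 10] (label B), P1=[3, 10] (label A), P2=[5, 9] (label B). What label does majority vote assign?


d(q,P0) = 8.6023  (label B)
d(q,P1) = 8.6023  (label A)
d(q,P2) = 6.4031  (label B)
Votes: A=1, B=2
Majority → B

B


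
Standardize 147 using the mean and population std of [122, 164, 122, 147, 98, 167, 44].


μ = 123.4286, σ = 39.7487
z = (147 - 123.4286)/39.7487 = 0.593

0.593


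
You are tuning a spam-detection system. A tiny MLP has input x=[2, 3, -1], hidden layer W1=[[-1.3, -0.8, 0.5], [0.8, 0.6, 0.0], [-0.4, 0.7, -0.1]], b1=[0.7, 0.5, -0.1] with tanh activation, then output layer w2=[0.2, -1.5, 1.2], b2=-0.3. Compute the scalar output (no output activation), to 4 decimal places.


z1[0] = (-1.3)·(2) + (-0.8)·(3) + (0.5)·(-1) + 0.7 = -4.8
z1[1] = (0.8)·(2) + (0.6)·(3) + (0.0)·(-1) + 0.5 = 3.9
z1[2] = (-0.4)·(2) + (0.7)·(3) + (-0.1)·(-1) - 0.1 = 1.3
h = tanh(z1) = [-0.9999, 0.9992, 0.8617]
output = (0.2)·(-0.9999) + (-1.5)·(0.9992) + (1.2)·(0.8617) - 0.3 = -0.9647

-0.9647
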